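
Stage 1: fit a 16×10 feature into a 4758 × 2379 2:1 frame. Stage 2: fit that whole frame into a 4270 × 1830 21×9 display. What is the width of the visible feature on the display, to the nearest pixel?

Inside the 4758×2379 canvas the feature is height-limited at 3806.40 × 2379.00.
2:1 in 4270×1830: fills the height, so the intermediate becomes 3660.00 × 1830.00 — a scale of ×0.7692.
Applying the same ×0.7692: 3806.40 → 2928.00.

2928 px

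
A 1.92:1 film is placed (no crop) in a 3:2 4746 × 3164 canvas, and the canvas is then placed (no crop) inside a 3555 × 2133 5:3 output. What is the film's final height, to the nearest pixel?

1666 px

First fit — 1.92:1 into 4746×3164 spans the width: 4746.00 × 2471.88.
3:2 in 3555×2133: fills the height, so the intermediate becomes 3199.50 × 2133.00 — a scale of ×0.6741.
The film scales with it: height 2471.88 × 0.6741 ≈ 1666.41.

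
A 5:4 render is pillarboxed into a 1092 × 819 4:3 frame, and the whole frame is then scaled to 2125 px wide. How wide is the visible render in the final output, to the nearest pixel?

At 1092×819 the render is height-limited, so width = 819 × 5/4 ≈ 1023.75 px.
The frame scales by 2125/1092 = 1.9460; 1023.75 × 1.9460 ≈ 1992.19 px.

1992 px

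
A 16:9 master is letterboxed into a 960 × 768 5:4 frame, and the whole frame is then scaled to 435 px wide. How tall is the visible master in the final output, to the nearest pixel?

245 px

At 960×768 the master is width-limited, so height = 960 × 9/16 ≈ 540.00 px.
Resizing to 435 px wide multiplies everything by 0.4531: 540.00 → 244.69 px.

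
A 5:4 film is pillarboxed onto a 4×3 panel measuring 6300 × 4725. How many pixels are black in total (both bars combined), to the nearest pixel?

1860469 pixels

5:4 is narrower than 4×3, so it spans the full height.
The film is 4725 × 5/4 ≈ 5906.2500 px wide.
Black = 6300 − 5906.2500 = 393.7500 px.
Bar area = 393.7500 × 4725 ≈ 1860469 px.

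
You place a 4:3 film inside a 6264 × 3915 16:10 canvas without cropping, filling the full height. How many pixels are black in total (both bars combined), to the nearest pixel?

That makes the image 5220.0000 px wide (3915 × 4/3).
6264 − 5220.0000 = 1044.0000 px of bars.
That's 1044.0000 × 3915 ≈ 4087260 black pixels.

4087260 pixels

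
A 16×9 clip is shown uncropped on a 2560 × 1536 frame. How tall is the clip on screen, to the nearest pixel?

Since 1.778 > 1.667, the clip is width-limited.
Content height = 2560 × 9/16 ≈ 1440.00 px.

1440 px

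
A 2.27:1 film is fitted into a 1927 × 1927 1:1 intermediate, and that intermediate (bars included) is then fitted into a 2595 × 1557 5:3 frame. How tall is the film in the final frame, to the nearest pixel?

686 px

2.27:1 in 1927×1927: fills the width, so the film is 1927.00 × 848.90.
The 1:1 canvas is height-limited in 2595×1557, giving 1557.00 × 1557.00; scale factor 0.8080.
So the film's height is 848.90 × 0.8080 ≈ 685.90.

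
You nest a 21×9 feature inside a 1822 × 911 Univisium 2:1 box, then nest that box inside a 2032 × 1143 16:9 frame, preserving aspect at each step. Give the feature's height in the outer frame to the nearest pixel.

871 px

21×9 in 1822×911: fills the width, so the feature is 1822.00 × 780.86.
Second fit — the Univisium 2:1 canvas into 2032×1143 spans the width: 2032.00 × 1016.00 (×1.1153 from 1822×911).
Applying the same ×1.1153: 780.86 → 870.86.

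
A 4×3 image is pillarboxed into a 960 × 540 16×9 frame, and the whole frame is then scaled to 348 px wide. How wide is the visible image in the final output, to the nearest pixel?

261 px

At 960×540 the image is height-limited, so width = 540 × 4/3 ≈ 720.00 px.
Resizing to 348 px wide multiplies everything by 0.3625: 720.00 → 261.00 px.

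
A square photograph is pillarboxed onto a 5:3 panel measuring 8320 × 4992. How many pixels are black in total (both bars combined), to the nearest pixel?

Since 1.000 < 1.667, the photograph is height-limited.
Content width = 4992 × 1/1 ≈ 4992.0000 px.
Leftover width: 8320 − 4992.0000 = 3328.0000 px.
That's 3328.0000 × 4992 ≈ 16613376 black pixels.

16613376 pixels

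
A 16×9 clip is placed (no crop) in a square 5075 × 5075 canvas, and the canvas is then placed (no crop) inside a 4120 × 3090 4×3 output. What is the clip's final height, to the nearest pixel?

1738 px

First fit — 16×9 into 5075×5075 spans the width: 5075.00 × 2854.69.
Second fit — the square canvas into 4120×3090 spans the height: 3090.00 × 3090.00 (×0.6089 from 5075×5075).
So the clip's height is 2854.69 × 0.6089 ≈ 1738.12.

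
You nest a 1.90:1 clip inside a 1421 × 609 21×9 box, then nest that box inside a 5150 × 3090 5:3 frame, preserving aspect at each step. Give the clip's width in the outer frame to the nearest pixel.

4194 px

Inside the 1421×609 canvas the clip is height-limited at 1157.10 × 609.00.
The 21×9 canvas is width-limited in 5150×3090, giving 5150.00 × 2207.14; scale factor 3.6242.
Applying the same ×3.6242: 1157.10 → 4193.57.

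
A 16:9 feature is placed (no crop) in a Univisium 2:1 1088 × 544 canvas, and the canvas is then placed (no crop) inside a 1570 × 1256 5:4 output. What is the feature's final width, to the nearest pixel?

1396 px

First fit — 16:9 into 1088×544 spans the height: 967.11 × 544.00.
The Univisium 2:1 canvas is width-limited in 1570×1256, giving 1570.00 × 785.00; scale factor 1.4430.
Applying the same ×1.4430: 967.11 → 1395.56.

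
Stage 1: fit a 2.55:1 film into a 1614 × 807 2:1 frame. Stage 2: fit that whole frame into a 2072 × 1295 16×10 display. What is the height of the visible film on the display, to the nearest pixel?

First fit — 2.55:1 into 1614×807 spans the width: 1614.00 × 632.94.
Second fit — the 2:1 canvas into 2072×1295 spans the width: 2072.00 × 1036.00 (×1.2838 from 1614×807).
Applying the same ×1.2838: 632.94 → 812.55.

813 px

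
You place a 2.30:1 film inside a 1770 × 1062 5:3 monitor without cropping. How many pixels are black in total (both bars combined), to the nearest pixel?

2.30:1 (2.300) > 5:3 (1.667), so the film fills the width.
That makes the image 769.5652 px tall (1770 / 2.300).
Leftover height: 1062 − 769.5652 = 292.4348 px.
Bar area = 292.4348 × 1770 ≈ 517610 px.

517610 pixels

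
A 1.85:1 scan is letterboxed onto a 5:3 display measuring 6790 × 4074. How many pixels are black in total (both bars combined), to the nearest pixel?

2741325 pixels

1.85:1 (1.850) > 5:3 (1.667), so the scan fills the width.
The scan is 6790 / 1.850 ≈ 3670.2703 px tall.
Leftover height: 4074 − 3670.2703 = 403.7297 px.
That's 403.7297 × 6790 ≈ 2741325 black pixels.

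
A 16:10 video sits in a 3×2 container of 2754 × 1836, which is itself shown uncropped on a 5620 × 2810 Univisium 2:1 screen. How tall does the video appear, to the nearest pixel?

2634 px

First fit — 16:10 into 2754×1836 spans the width: 2754.00 × 1721.25.
Second fit — the 3×2 canvas into 5620×2810 spans the height: 4215.00 × 2810.00 (×1.5305 from 2754×1836).
The video scales with it: height 1721.25 × 1.5305 ≈ 2634.38.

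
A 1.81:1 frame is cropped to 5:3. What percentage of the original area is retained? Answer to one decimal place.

The height stays; only width is cut (since 5:3 is narrower than 1.81:1).
Fraction kept = (1.667)/(1.810) ≈ 92.08%.

92.1%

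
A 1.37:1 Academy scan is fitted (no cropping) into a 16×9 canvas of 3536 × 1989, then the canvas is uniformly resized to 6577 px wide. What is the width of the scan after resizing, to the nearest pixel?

Fitted into 3536×1989, the scan spans the height; its width is 1989 × 1.370 ≈ 2724.93 px.
Scaling 3536 → 6577 is ×1.8600, so the width becomes 2724.93 × 1.8600 ≈ 5068.40 px.

5068 px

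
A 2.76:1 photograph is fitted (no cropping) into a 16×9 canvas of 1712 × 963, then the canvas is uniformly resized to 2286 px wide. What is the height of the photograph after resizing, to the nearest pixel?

828 px

Fitted into 1712×963, the photograph spans the width; its height is 1712 / 2.760 ≈ 620.29 px.
Scaling 1712 → 2286 is ×1.3353, so the height becomes 620.29 × 1.3353 ≈ 828.26 px.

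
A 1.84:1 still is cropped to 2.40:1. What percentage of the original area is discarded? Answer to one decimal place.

Going from 1.84:1 to 2.40:1 means cutting height while keeping width.
Area ratio = (1.840)/(2.400) = 76.67%; the remaining 23.33% is cropped out.

23.3%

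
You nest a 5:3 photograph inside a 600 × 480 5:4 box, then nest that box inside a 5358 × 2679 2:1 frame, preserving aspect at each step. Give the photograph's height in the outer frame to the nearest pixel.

2009 px

First fit — 5:3 into 600×480 spans the width: 600.00 × 360.00.
The 5:4 canvas is height-limited in 5358×2679, giving 3348.75 × 2679.00; scale factor 5.5812.
Applying the same ×5.5812: 360.00 → 2009.25.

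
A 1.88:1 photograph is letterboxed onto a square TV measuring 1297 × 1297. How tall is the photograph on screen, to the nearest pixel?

1.88:1 is wider than square, so it spans the full width.
The photograph is 1297 / 1.880 ≈ 689.89 px tall.

690 px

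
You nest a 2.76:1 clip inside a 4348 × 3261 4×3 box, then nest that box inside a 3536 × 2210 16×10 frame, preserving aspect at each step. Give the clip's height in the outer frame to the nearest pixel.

1068 px

Inside the 4348×3261 canvas the clip is width-limited at 4348.00 × 1575.36.
Second fit — the 4×3 canvas into 3536×2210 spans the height: 2946.67 × 2210.00 (×0.6777 from 4348×3261).
So the clip's height is 1575.36 × 0.6777 ≈ 1067.63.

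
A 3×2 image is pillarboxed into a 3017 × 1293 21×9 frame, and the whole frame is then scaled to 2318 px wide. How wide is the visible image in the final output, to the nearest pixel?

1490 px

In the 3017×1293 frame the image fills the height: width = 1293 × 3/2 ≈ 1939.50 px.
Resizing to 2318 px wide multiplies everything by 0.7683: 1939.50 → 1490.14 px.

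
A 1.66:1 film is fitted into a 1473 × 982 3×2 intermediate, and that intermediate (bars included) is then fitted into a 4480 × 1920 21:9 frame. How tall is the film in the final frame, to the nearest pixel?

1735 px

1.66:1 in 1473×982: fills the width, so the film is 1473.00 × 887.35.
The 3×2 canvas is height-limited in 4480×1920, giving 2880.00 × 1920.00; scale factor 1.9552.
The film scales with it: height 887.35 × 1.9552 ≈ 1734.94.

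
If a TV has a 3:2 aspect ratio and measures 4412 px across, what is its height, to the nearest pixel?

Height = 4412 / 3 × 2 = 2941.33.

2941 px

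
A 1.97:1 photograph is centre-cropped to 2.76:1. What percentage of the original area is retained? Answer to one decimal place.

2.76:1 is wider than 1.97:1, so the crop keeps the full width and trims the height.
(1.970)/(2.760) ≈ 0.714 of the area survives.

71.4%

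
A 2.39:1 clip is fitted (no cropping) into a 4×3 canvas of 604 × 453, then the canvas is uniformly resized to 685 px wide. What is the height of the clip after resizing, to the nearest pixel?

287 px

Fitted into 604×453, the clip spans the width; its height is 604 / 2.390 ≈ 252.72 px.
Resizing to 685 px wide multiplies everything by 1.1341: 252.72 → 286.61 px.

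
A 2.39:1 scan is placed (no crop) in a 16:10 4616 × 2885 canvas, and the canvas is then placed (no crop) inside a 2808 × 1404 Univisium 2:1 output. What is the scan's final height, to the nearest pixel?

2.39:1 in 4616×2885: fills the width, so the scan is 4616.00 × 1931.38.
Second fit — the 16:10 canvas into 2808×1404 spans the height: 2246.40 × 1404.00 (×0.4867 from 4616×2885).
Applying the same ×0.4867: 1931.38 → 939.92.

940 px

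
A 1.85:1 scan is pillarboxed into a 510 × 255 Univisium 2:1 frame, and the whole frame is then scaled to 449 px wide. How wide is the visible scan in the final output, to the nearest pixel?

415 px

At 510×255 the scan is height-limited, so width = 255 × 1.850 ≈ 471.75 px.
The frame scales by 449/510 = 0.8804; 471.75 × 0.8804 ≈ 415.32 px.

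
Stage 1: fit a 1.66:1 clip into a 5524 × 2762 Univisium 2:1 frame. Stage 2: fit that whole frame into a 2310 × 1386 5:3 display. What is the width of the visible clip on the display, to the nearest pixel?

Inside the 5524×2762 canvas the clip is height-limited at 4584.92 × 2762.00.
Second fit — the Univisium 2:1 canvas into 2310×1386 spans the width: 2310.00 × 1155.00 (×0.4182 from 5524×2762).
The clip scales with it: width 4584.92 × 0.4182 ≈ 1917.30.

1917 px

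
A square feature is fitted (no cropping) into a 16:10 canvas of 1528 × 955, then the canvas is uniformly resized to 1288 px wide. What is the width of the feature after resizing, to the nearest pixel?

Fitted into 1528×955, the feature spans the height; its width is 955 × 1/1 ≈ 955.00 px.
The frame scales by 1288/1528 = 0.8429; 955.00 × 0.8429 ≈ 805.00 px.

805 px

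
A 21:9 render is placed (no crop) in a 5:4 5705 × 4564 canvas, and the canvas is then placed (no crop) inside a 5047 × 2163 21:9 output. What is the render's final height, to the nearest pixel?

21:9 in 5705×4564: fills the width, so the render is 5705.00 × 2445.00.
5:4 in 5047×2163: fills the height, so the intermediate becomes 2703.75 × 2163.00 — a scale of ×0.4739.
Applying the same ×0.4739: 2445.00 → 1158.75.

1159 px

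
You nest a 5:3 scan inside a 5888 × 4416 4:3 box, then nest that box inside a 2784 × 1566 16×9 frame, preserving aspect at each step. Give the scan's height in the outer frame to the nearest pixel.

5:3 in 5888×4416: fills the width, so the scan is 5888.00 × 3532.80.
4:3 in 2784×1566: fills the height, so the intermediate becomes 2088.00 × 1566.00 — a scale of ×0.3546.
The scan scales with it: height 3532.80 × 0.3546 ≈ 1252.80.

1253 px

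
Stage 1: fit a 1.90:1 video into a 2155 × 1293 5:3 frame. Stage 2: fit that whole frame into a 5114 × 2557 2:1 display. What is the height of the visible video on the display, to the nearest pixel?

1.90:1 in 2155×1293: fills the width, so the video is 2155.00 × 1134.21.
5:3 in 5114×2557: fills the height, so the intermediate becomes 4261.67 × 2557.00 — a scale of ×1.9776.
The video scales with it: height 1134.21 × 1.9776 ≈ 2242.98.

2243 px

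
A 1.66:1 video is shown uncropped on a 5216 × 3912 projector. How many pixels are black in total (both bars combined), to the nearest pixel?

4015440 pixels

Since 1.660 > 1.333, the video is width-limited.
Content height = 5216 / 1.660 ≈ 3142.1687 px.
3912 − 3142.1687 = 769.8313 px of bars.
That's 769.8313 × 5216 ≈ 4015440 black pixels.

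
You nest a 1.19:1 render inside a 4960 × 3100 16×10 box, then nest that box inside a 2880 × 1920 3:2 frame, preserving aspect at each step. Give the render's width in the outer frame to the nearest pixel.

2142 px

First fit — 1.19:1 into 4960×3100 spans the height: 3689.00 × 3100.00.
16×10 in 2880×1920: fills the width, so the intermediate becomes 2880.00 × 1800.00 — a scale of ×0.5806.
So the render's width is 3689.00 × 0.5806 ≈ 2142.00.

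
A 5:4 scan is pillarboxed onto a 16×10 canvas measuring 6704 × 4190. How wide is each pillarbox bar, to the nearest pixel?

733 px

5:4 is narrower than 16×10, so it spans the full height.
That makes the image 5237.50 px wide (4190 × 5/4).
Black = 6704 − 5237.50 = 1466.50 px, or 733.25 per bar.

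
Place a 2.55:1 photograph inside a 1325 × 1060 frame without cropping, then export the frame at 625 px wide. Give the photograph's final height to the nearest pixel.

In the 1325×1060 frame the photograph fills the width: height = 1325 / 2.550 ≈ 519.61 px.
Resizing to 625 px wide multiplies everything by 0.4717: 519.61 → 245.10 px.

245 px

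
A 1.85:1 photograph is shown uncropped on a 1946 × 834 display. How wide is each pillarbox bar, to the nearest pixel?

202 px

Since 1.850 < 2.333, the photograph is height-limited.
That makes the image 1542.90 px wide (834 × 1.850).
1946 − 1542.90 = 403.10 px of bars (201.55 each).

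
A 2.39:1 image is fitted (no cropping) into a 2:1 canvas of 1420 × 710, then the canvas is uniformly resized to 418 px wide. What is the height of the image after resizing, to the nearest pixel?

Fitted into 1420×710, the image spans the width; its height is 1420 / 2.390 ≈ 594.14 px.
The frame scales by 418/1420 = 0.2944; 594.14 × 0.2944 ≈ 174.90 px.

175 px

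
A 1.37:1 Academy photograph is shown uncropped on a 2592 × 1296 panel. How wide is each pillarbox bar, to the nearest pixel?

408 px

Since 1.370 < 2.000, the photograph is height-limited.
Content width = 1296 × 1.370 ≈ 1775.52 px.
Leftover width: 2592 − 1775.52 = 816.48 px → 408.24 each side.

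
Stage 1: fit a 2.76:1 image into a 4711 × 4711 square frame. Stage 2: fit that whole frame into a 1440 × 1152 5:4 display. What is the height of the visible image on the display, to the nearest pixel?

Inside the 4711×4711 canvas the image is width-limited at 4711.00 × 1706.88.
Second fit — the square canvas into 1440×1152 spans the height: 1152.00 × 1152.00 (×0.2445 from 4711×4711).
So the image's height is 1706.88 × 0.2445 ≈ 417.39.

417 px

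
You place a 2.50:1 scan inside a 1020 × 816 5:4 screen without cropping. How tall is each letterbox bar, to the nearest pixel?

2.50:1 is wider than 5:4, so it spans the full width.
Content height = 1020 / 2.500 ≈ 408.00 px.
Black = 816 − 408.00 = 408.00 px, or 204.00 per bar.

204 px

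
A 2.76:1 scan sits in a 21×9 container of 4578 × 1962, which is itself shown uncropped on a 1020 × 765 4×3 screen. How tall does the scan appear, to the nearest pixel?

2.76:1 in 4578×1962: fills the width, so the scan is 4578.00 × 1658.70.
21×9 in 1020×765: fills the width, so the intermediate becomes 1020.00 × 437.14 — a scale of ×0.2228.
Applying the same ×0.2228: 1658.70 → 369.57.

370 px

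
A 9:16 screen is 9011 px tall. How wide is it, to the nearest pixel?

At 9:16, 9011 / 16 × 9 ≈ 5068.69.

5069 px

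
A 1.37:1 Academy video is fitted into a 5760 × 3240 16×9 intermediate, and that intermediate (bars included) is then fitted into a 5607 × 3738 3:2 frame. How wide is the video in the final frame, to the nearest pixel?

4321 px

Inside the 5760×3240 canvas the video is height-limited at 4438.80 × 3240.00.
Second fit — the 16×9 canvas into 5607×3738 spans the width: 5607.00 × 3153.94 (×0.9734 from 5760×3240).
Applying the same ×0.9734: 4438.80 → 4320.89.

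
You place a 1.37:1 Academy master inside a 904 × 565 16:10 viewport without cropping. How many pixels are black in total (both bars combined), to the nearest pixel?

1.37:1 Academy is narrower than 16:10, so it spans the full height.
Content width = 565 × 1.370 ≈ 774.0500 px.
Black = 904 − 774.0500 = 129.9500 px.
Bar area = 129.9500 × 565 ≈ 73422 px.

73422 pixels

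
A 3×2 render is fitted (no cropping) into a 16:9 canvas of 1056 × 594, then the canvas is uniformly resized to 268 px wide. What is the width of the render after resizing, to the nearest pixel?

226 px

Fitted into 1056×594, the render spans the height; its width is 594 × 3/2 ≈ 891.00 px.
Resizing to 268 px wide multiplies everything by 0.2538: 891.00 → 226.12 px.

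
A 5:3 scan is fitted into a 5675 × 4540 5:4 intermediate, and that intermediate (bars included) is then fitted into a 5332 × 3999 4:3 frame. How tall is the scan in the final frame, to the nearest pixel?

2999 px

5:3 in 5675×4540: fills the width, so the scan is 5675.00 × 3405.00.
The 5:4 canvas is height-limited in 5332×3999, giving 4998.75 × 3999.00; scale factor 0.8808.
Applying the same ×0.8808: 3405.00 → 2999.25.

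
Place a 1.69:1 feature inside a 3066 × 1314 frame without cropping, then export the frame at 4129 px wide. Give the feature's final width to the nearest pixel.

At 3066×1314 the feature is height-limited, so width = 1314 × 1.690 ≈ 2220.66 px.
Resizing to 4129 px wide multiplies everything by 1.3467: 2220.66 → 2990.58 px.

2991 px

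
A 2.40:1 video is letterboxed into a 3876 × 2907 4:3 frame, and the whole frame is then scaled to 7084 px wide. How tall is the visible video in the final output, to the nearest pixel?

In the 3876×2907 frame the video fills the width: height = 3876 / 2.400 ≈ 1615.00 px.
Resizing to 7084 px wide multiplies everything by 1.8277: 1615.00 → 2951.67 px.

2952 px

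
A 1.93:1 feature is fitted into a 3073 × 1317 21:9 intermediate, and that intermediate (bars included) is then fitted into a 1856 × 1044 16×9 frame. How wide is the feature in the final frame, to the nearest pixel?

1535 px

First fit — 1.93:1 into 3073×1317 spans the height: 2541.81 × 1317.00.
The 21:9 canvas is width-limited in 1856×1044, giving 1856.00 × 795.43; scale factor 0.6040.
Applying the same ×0.6040: 2541.81 → 1535.18.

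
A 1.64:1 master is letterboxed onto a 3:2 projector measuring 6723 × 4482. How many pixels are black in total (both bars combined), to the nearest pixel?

1.64:1 is wider than 3:2, so it spans the full width.
That makes the image 4099.3902 px tall (6723 / 1.640).
Black = 4482 − 4099.3902 = 382.6098 px.
Across the 6723-px span: 382.6098 × 6723 ≈ 2572285 px.

2572285 pixels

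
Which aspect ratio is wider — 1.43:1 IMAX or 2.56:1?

2.56:1

1.43 and 2.56; 2.56 > 1.43.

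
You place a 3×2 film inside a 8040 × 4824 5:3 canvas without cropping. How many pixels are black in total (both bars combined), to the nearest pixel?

3878496 pixels

Since 1.500 < 1.667, the film is height-limited.
Content width = 4824 × 3/2 ≈ 7236.0000 px.
Black = 8040 − 7236.0000 = 804.0000 px.
Across the 4824-px span: 804.0000 × 4824 ≈ 3878496 px.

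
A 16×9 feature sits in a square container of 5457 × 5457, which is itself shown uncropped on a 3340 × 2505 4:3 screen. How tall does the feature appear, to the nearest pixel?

16×9 in 5457×5457: fills the width, so the feature is 5457.00 × 3069.56.
square in 3340×2505: fills the height, so the intermediate becomes 2505.00 × 2505.00 — a scale of ×0.4590.
The feature scales with it: height 3069.56 × 0.4590 ≈ 1409.06.

1409 px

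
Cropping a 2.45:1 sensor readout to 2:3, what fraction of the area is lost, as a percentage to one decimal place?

Going from 2.45:1 to 2:3 means cutting width while keeping height.
(0.667)/(2.450) ≈ 0.272 of the area survives, leaving 72.79% discarded.

72.8%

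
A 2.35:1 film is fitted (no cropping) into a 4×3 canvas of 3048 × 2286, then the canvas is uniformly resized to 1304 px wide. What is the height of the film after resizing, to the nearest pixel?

555 px

In the 3048×2286 frame the film fills the width: height = 3048 / 2.350 ≈ 1297.02 px.
Resizing to 1304 px wide multiplies everything by 0.4278: 1297.02 → 554.89 px.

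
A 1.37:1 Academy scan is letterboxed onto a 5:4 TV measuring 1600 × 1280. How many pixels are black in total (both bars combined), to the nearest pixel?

1.37:1 Academy is wider than 5:4, so it spans the full width.
Content height = 1600 / 1.370 ≈ 1167.8832 px.
Black = 1280 − 1167.8832 = 112.1168 px.
That's 112.1168 × 1600 ≈ 179387 black pixels.

179387 pixels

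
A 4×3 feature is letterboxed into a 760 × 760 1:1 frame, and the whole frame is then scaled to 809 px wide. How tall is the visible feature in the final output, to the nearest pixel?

607 px

At 760×760 the feature is width-limited, so height = 760 × 3/4 ≈ 570.00 px.
Scaling 760 → 809 is ×1.0645, so the height becomes 570.00 × 1.0645 ≈ 606.75 px.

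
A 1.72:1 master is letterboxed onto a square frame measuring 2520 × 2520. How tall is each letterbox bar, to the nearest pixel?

527 px

1.72:1 is wider than square, so it spans the full width.
Content height = 2520 / 1.720 ≈ 1465.12 px.
2520 − 1465.12 = 1054.88 px of bars (527.44 each).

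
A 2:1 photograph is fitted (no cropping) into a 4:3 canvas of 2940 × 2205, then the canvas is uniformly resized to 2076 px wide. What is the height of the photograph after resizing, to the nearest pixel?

In the 2940×2205 frame the photograph fills the width: height = 2940 × 1/2 ≈ 1470.00 px.
Scaling 2940 → 2076 is ×0.7061, so the height becomes 1470.00 × 0.7061 ≈ 1038.00 px.

1038 px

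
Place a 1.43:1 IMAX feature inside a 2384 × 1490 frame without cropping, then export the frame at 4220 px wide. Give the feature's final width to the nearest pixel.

At 2384×1490 the feature is height-limited, so width = 1490 × 1.430 ≈ 2130.70 px.
Scaling 2384 → 4220 is ×1.7701, so the width becomes 2130.70 × 1.7701 ≈ 3771.62 px.

3772 px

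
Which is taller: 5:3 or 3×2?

3×2

5:3 = 1.667 and 3×2 = 1.5; 1.667 > 1.5. The smaller width-to-height ratio is the taller frame.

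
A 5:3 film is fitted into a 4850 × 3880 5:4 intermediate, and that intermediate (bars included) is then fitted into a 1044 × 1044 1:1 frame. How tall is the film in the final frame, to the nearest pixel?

626 px

Inside the 4850×3880 canvas the film is width-limited at 4850.00 × 2910.00.
Second fit — the 5:4 canvas into 1044×1044 spans the width: 1044.00 × 835.20 (×0.2153 from 4850×3880).
So the film's height is 2910.00 × 0.2153 ≈ 626.40.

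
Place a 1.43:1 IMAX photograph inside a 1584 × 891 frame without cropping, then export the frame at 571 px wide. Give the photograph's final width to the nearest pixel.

459 px

In the 1584×891 frame the photograph fills the height: width = 891 × 1.430 ≈ 1274.13 px.
Scaling 1584 → 571 is ×0.3605, so the width becomes 1274.13 × 0.3605 ≈ 459.30 px.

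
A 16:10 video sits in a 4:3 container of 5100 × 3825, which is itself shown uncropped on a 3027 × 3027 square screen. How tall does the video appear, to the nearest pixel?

First fit — 16:10 into 5100×3825 spans the width: 5100.00 × 3187.50.
The 4:3 canvas is width-limited in 3027×3027, giving 3027.00 × 2270.25; scale factor 0.5935.
The video scales with it: height 3187.50 × 0.5935 ≈ 1891.88.

1892 px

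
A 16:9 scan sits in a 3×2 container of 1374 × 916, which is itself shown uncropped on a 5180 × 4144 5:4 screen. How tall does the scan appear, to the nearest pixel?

2914 px

Inside the 1374×916 canvas the scan is width-limited at 1374.00 × 772.88.
The 3×2 canvas is width-limited in 5180×4144, giving 5180.00 × 3453.33; scale factor 3.7700.
So the scan's height is 772.88 × 3.7700 ≈ 2913.75.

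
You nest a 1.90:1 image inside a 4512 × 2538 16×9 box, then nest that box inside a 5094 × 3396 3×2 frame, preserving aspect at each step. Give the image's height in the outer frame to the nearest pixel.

1.90:1 in 4512×2538: fills the width, so the image is 4512.00 × 2374.74.
16×9 in 5094×3396: fills the width, so the intermediate becomes 5094.00 × 2865.38 — a scale of ×1.1290.
The image scales with it: height 2374.74 × 1.1290 ≈ 2681.05.

2681 px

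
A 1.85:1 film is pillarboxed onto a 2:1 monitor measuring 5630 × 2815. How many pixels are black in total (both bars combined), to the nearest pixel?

1188634 pixels

1.85:1 (1.850) < 2:1 (2.000), so the film fills the height.
The film is 2815 × 1.850 ≈ 5207.7500 px wide.
5630 − 5207.7500 = 422.2500 px of bars.
Across the 2815-px span: 422.2500 × 2815 ≈ 1188634 px.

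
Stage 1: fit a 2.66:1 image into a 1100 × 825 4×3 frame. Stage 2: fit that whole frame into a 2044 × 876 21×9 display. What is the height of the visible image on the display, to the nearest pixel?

439 px

2.66:1 in 1100×825: fills the width, so the image is 1100.00 × 413.53.
The 4×3 canvas is height-limited in 2044×876, giving 1168.00 × 876.00; scale factor 1.0618.
So the image's height is 413.53 × 1.0618 ≈ 439.10.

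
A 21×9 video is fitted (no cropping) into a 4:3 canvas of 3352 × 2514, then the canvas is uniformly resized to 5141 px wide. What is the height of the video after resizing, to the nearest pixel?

2203 px

Fitted into 3352×2514, the video spans the width; its height is 3352 × 9/21 ≈ 1436.57 px.
Scaling 3352 → 5141 is ×1.5337, so the height becomes 1436.57 × 1.5337 ≈ 2203.29 px.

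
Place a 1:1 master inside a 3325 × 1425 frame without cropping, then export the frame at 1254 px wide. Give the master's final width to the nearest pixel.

At 3325×1425 the master is height-limited, so width = 1425 × 1/1 ≈ 1425.00 px.
Scaling 3325 → 1254 is ×0.3771, so the width becomes 1425.00 × 0.3771 ≈ 537.43 px.

537 px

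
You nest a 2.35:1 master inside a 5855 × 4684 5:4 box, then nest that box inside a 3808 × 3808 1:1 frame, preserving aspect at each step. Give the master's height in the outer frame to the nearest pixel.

Inside the 5855×4684 canvas the master is width-limited at 5855.00 × 2491.49.
The 5:4 canvas is width-limited in 3808×3808, giving 3808.00 × 3046.40; scale factor 0.6504.
The master scales with it: height 2491.49 × 0.6504 ≈ 1620.43.

1620 px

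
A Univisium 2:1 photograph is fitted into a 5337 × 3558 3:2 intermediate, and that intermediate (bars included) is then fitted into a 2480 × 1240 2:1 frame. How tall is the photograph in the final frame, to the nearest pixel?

Univisium 2:1 in 5337×3558: fills the width, so the photograph is 5337.00 × 2668.50.
Second fit — the 3:2 canvas into 2480×1240 spans the height: 1860.00 × 1240.00 (×0.3485 from 5337×3558).
The photograph scales with it: height 2668.50 × 0.3485 ≈ 930.00.

930 px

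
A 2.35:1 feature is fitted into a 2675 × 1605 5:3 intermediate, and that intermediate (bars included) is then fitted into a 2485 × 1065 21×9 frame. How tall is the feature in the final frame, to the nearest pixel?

2.35:1 in 2675×1605: fills the width, so the feature is 2675.00 × 1138.30.
5:3 in 2485×1065: fills the height, so the intermediate becomes 1775.00 × 1065.00 — a scale of ×0.6636.
The feature scales with it: height 1138.30 × 0.6636 ≈ 755.32.

755 px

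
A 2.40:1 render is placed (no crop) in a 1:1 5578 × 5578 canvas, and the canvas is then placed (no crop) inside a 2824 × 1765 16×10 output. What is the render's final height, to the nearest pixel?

735 px

Inside the 5578×5578 canvas the render is width-limited at 5578.00 × 2324.17.
1:1 in 2824×1765: fills the height, so the intermediate becomes 1765.00 × 1765.00 — a scale of ×0.3164.
The render scales with it: height 2324.17 × 0.3164 ≈ 735.42.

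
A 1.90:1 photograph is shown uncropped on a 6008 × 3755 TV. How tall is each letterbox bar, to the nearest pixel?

296 px

1.90:1 (1.900) > 16×10 (1.600), so the photograph fills the width.
That makes the image 3162.11 px tall (6008 / 1.900).
Black = 3755 − 3162.11 = 592.89 px, or 296.45 per bar.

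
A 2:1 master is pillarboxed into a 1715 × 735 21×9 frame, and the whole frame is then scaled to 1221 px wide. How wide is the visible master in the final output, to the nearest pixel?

1047 px

In the 1715×735 frame the master fills the height: width = 735 × 2/1 ≈ 1470.00 px.
Scaling 1715 → 1221 is ×0.7120, so the width becomes 1470.00 × 0.7120 ≈ 1046.57 px.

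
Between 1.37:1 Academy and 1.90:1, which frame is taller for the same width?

1.37 and 1.9; 1.9 > 1.37. The smaller width-to-height ratio is the taller frame.

1.37:1 Academy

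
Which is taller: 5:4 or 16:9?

5:4

5:4 = 1.25 and 16:9 = 1.778; 1.778 > 1.25. The smaller width-to-height ratio is the taller frame.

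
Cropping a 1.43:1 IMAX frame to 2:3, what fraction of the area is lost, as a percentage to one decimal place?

53.4%

The height stays; only width is cut (since 2:3 is narrower than 1.43:1 IMAX).
Fraction kept = (0.667)/(1.430) ≈ 46.62%, so 53.38% is lost.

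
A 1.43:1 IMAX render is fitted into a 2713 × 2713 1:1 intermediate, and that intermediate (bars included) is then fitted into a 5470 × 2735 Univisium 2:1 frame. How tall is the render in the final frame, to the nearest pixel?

1913 px

Inside the 2713×2713 canvas the render is width-limited at 2713.00 × 1897.20.
Second fit — the 1:1 canvas into 5470×2735 spans the height: 2735.00 × 2735.00 (×1.0081 from 2713×2713).
The render scales with it: height 1897.20 × 1.0081 ≈ 1912.59.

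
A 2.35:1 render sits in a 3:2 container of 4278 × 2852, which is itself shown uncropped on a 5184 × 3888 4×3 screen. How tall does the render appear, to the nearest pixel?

2206 px

First fit — 2.35:1 into 4278×2852 spans the width: 4278.00 × 1820.43.
3:2 in 5184×3888: fills the width, so the intermediate becomes 5184.00 × 3456.00 — a scale of ×1.2118.
So the render's height is 1820.43 × 1.2118 ≈ 2205.96.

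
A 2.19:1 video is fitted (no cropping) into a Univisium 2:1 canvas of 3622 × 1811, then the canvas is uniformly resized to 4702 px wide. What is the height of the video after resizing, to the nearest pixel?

In the 3622×1811 frame the video fills the width: height = 3622 / 2.190 ≈ 1653.88 px.
Resizing to 4702 px wide multiplies everything by 1.2982: 1653.88 → 2147.03 px.

2147 px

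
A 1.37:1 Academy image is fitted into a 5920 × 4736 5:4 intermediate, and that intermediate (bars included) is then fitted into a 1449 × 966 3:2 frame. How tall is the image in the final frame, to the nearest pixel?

881 px

First fit — 1.37:1 Academy into 5920×4736 spans the width: 5920.00 × 4321.17.
Second fit — the 5:4 canvas into 1449×966 spans the height: 1207.50 × 966.00 (×0.2040 from 5920×4736).
Applying the same ×0.2040: 4321.17 → 881.39.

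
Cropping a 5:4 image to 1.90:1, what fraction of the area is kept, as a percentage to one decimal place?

1.90:1 is wider than 5:4, so the crop keeps the full width and trims the height.
Fraction kept = (1.250)/(1.900) ≈ 65.79%.

65.8%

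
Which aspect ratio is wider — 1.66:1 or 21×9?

21×9

1.66 and 21×9 = 2.333; 2.333 > 1.66.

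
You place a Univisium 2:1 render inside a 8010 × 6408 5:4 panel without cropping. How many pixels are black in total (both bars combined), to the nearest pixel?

Univisium 2:1 (2.000) > 5:4 (1.250), so the render fills the width.
That makes the image 4005.0000 px tall (8010 × 1/2).
Leftover height: 6408 − 4005.0000 = 2403.0000 px.
Across the 8010-px span: 2403.0000 × 8010 ≈ 19248030 px.

19248030 pixels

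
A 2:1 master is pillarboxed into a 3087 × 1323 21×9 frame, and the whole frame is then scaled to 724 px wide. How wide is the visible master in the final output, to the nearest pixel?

621 px

Fitted into 3087×1323, the master spans the height; its width is 1323 × 2/1 ≈ 2646.00 px.
Resizing to 724 px wide multiplies everything by 0.2345: 2646.00 → 620.57 px.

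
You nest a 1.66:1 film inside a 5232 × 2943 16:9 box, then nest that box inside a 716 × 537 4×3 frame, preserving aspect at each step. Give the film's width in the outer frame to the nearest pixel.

Inside the 5232×2943 canvas the film is height-limited at 4885.38 × 2943.00.
16:9 in 716×537: fills the width, so the intermediate becomes 716.00 × 402.75 — a scale of ×0.1369.
So the film's width is 4885.38 × 0.1369 ≈ 668.57.

669 px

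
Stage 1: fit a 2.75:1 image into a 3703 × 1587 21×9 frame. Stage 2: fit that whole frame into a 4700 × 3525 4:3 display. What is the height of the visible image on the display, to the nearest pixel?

1709 px

First fit — 2.75:1 into 3703×1587 spans the width: 3703.00 × 1346.55.
21×9 in 4700×3525: fills the width, so the intermediate becomes 4700.00 × 2014.29 — a scale of ×1.2692.
Applying the same ×1.2692: 1346.55 → 1709.09.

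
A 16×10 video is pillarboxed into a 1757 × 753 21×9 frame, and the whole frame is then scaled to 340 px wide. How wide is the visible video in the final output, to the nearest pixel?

233 px

In the 1757×753 frame the video fills the height: width = 753 × 16/10 ≈ 1204.80 px.
Scaling 1757 → 340 is ×0.1935, so the width becomes 1204.80 × 0.1935 ≈ 233.14 px.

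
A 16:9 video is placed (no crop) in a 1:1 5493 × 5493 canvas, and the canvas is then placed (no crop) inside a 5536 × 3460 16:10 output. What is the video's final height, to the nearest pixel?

1946 px

First fit — 16:9 into 5493×5493 spans the width: 5493.00 × 3089.81.
Second fit — the 1:1 canvas into 5536×3460 spans the height: 3460.00 × 3460.00 (×0.6299 from 5493×5493).
The video scales with it: height 3089.81 × 0.6299 ≈ 1946.25.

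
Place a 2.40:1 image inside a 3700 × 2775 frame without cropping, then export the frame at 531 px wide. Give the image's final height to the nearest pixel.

221 px

Fitted into 3700×2775, the image spans the width; its height is 3700 / 2.400 ≈ 1541.67 px.
The frame scales by 531/3700 = 0.1435; 1541.67 × 0.1435 ≈ 221.25 px.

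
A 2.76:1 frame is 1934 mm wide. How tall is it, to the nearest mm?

1934 / 2.760 = 700.72.

701 mm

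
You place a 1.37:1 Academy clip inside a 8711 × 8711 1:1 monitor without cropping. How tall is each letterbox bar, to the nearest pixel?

Since 1.370 > 1.000, the clip is width-limited.
Content height = 8711 / 1.370 ≈ 6358.39 px.
Black = 8711 − 6358.39 = 2352.61 px, or 1176.30 per bar.

1176 px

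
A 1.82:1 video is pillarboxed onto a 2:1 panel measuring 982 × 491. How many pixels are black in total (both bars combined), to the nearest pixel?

43395 pixels

Since 1.820 < 2.000, the video is height-limited.
The video is 491 × 1.820 ≈ 893.6200 px wide.
Black = 982 − 893.6200 = 88.3800 px.
Across the 491-px span: 88.3800 × 491 ≈ 43395 px.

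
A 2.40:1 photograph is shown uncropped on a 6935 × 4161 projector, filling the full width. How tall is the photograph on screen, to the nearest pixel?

That makes the image 2889.58 px tall (6935 / 2.400).

2890 px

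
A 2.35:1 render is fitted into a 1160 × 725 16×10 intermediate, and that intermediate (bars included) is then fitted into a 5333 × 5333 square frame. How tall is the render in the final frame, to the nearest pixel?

Inside the 1160×725 canvas the render is width-limited at 1160.00 × 493.62.
16×10 in 5333×5333: fills the width, so the intermediate becomes 5333.00 × 3333.12 — a scale of ×4.5974.
The render scales with it: height 493.62 × 4.5974 ≈ 2269.36.

2269 px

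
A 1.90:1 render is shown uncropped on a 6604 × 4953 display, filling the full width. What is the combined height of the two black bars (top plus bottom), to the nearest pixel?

1477 px

Content height = 6604 / 1.900 ≈ 3475.79 px.
Black = 4953 − 3475.79 = 1477.21 px.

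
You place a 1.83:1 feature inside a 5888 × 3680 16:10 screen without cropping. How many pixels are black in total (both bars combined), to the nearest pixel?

Since 1.830 > 1.600, the feature is width-limited.
The feature is 5888 / 1.830 ≈ 3217.4863 px tall.
Black = 3680 − 3217.4863 = 462.5137 px.
That's 462.5137 × 5888 ≈ 2723280 black pixels.

2723280 pixels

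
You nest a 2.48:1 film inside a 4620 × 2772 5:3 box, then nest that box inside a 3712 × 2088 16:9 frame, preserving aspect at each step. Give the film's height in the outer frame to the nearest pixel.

2.48:1 in 4620×2772: fills the width, so the film is 4620.00 × 1862.90.
Second fit — the 5:3 canvas into 3712×2088 spans the height: 3480.00 × 2088.00 (×0.7532 from 4620×2772).
So the film's height is 1862.90 × 0.7532 ≈ 1403.23.

1403 px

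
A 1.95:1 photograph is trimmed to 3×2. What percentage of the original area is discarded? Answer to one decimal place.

23.1%

The height stays; only width is cut (since 3×2 is narrower than 1.95:1).
(1.500)/(1.950) ≈ 0.769 of the area survives, leaving 23.08% discarded.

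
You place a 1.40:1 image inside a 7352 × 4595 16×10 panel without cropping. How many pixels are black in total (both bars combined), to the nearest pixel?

4222805 pixels

Since 1.400 < 1.600, the image is height-limited.
The image is 4595 × 1.400 ≈ 6433.0000 px wide.
Leftover width: 7352 − 6433.0000 = 919.0000 px.
Across the 4595-px span: 919.0000 × 4595 ≈ 4222805 px.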